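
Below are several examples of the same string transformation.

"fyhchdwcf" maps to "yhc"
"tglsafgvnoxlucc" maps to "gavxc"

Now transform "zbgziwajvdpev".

bijp

In each case the input is transformed by: keep one character in every 3, starting at position 2 (positions 2nd, 5th, 8th, ...).
Doing the same to "zbgziwajvdpev": "bijp".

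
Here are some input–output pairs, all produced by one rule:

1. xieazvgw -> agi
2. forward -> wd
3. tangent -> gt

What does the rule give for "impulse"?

The transformation: move the first 2 characters to the end (rotate left by 2), then keep one character in every 3, starting at position 2 (positions 2nd, 5th, 8th, ...).
Working it through for "impulse": intermediate "pulseim", final "ue".
(Check on "forward": → "rwardfo" → "wd" ✓)

ue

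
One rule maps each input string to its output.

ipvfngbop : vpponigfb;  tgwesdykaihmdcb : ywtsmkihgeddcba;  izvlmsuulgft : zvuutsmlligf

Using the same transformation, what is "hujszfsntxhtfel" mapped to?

zxuttssnljhhffe

The pattern: sort the characters into reverse alphabetical order.
Doing the same to "hujszfsntxhtfel": "zxuttssnljhhffe".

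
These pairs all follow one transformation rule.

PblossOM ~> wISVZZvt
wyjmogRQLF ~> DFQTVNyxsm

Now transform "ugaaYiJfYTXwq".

BNHHfPqMfaeDX

Looking at the pairs, the operation is to flip the case of every letter, then shift every letter 7 places forward in the alphabet (wrapping around).
On "ugaaYiJfYTXwq": the first step gives "UGAAyIjFytxWQ", and the second then gives "BNHHfPqMfaeDX".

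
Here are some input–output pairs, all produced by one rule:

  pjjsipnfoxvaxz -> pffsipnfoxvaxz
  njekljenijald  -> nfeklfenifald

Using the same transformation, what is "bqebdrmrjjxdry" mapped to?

Each output is the input with this applied: replace every "j" with "f".
On "bqebdrmrjjxdry" that produces "bqebdrmrffxdry".

bqebdrmrffxdry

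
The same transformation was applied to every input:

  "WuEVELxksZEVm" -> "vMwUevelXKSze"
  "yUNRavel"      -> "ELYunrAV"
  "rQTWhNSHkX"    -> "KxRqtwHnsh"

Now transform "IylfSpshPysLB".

lbiYLFsPSHpYS

What's happening: flip the case of every letter, then move the last 2 characters to the front (rotate right by 2).
Applying both steps to "IylfSpshPysLB": "iYLFsPSHpYSlb", then "lbiYLFsPSHpYS".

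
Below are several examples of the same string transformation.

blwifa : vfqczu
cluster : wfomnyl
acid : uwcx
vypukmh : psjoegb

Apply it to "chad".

What's happening: shift every letter 6 places backward in the alphabet (wrapping around).
Applying that to "chad" gives "wbux".

wbux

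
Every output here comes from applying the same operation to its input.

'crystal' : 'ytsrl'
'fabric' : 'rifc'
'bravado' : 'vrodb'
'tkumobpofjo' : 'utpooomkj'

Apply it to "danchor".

ronhd

In each case the input is transformed by: sort the characters into reverse alphabetical order, then delete the last 2 characters.
On "danchor": the first step gives "ronhdca", and the second then gives "ronhd".
(Check on "bravado": → "vrodbaa" → "vrodb" ✓)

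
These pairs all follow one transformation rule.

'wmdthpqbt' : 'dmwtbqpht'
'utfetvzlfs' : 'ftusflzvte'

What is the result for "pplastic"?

lppcitsa

Rule — move the first 3 characters to the end (rotate left by 3), then reverse the string.
Applying both steps to "pplastic": "asticppl", then "lppcitsa".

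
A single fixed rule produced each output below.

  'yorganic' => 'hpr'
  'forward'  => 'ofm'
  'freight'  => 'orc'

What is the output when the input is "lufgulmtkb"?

upvk

In each case the input is transformed by: keep one character in every 3, starting at position 1 (positions 1st, 4th, 7th, ...), then shift every letter 9 places forward in the alphabet (wrapping around).
"lufgulmtkb" → "lgmb" → "upvk".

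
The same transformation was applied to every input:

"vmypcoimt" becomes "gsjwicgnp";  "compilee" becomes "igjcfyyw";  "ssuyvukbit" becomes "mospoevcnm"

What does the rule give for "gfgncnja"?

zahwhdua

The pattern: shift every letter 6 places backward in the alphabet (wrapping around), then move the first character to the end.
For "gfgncnja", step one produces "azahwhdu"; step two turns that into "zahwhdua".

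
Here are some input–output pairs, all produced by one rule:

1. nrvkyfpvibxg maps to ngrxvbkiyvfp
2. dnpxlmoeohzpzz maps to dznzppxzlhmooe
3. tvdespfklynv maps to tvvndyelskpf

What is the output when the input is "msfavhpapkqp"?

What's happening: take characters alternately from the front and the back (1st, last, 2nd, 2nd-last, ...).
So "msfavhpapkqp" becomes "mpsqfkapvahp".

mpsqfkapvahp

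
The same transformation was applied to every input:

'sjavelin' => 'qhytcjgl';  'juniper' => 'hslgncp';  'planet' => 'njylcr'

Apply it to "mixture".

The transformation: shift every letter 2 places backward in the alphabet (wrapping around).
So "mixture" becomes "kgvrspc".

kgvrspc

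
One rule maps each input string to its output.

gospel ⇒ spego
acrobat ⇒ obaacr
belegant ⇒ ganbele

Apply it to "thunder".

ndethu

The pattern: delete the last character, then move the last 3 characters to the front (rotate right by 3).
For "thunder", step one produces "thunde"; step two turns that into "ndethu".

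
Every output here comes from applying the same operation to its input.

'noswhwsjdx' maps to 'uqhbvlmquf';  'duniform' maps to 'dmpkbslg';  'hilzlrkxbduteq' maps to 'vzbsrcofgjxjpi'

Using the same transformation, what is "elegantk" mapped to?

ylricjce

The pattern: shift every letter 2 places backward in the alphabet (wrapping around), then swap the front and back halves of the string.
"elegantk" → "cjceylri" → "ylricjce".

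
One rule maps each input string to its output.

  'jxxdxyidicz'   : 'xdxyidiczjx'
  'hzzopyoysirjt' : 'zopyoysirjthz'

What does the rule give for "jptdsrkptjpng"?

In each case the input is transformed by: move the first 2 characters to the end (rotate left by 2).
On "jptdsrkptjpng" that produces "tdsrkptjpngjp".

tdsrkptjpngjp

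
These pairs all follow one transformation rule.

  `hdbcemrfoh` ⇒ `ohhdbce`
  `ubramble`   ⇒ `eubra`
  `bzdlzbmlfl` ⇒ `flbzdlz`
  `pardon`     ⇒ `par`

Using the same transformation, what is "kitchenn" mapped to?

What's happening: swap the front and back halves of the string, then delete the first 3 characters.
Working it through for "kitchenn": intermediate "hennkitc", final "nkitc".
(Check on "ubramble": → "mbleubra" → "eubra" ✓)

nkitc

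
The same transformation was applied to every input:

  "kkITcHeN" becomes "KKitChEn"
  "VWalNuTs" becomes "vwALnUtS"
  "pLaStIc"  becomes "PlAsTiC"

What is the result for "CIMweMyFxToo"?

cimWEmYfXtOO

Looking at the pairs, the operation is to flip the case of every letter.
For "CIMweMyFxToo" the result is "cimWEmYfXtOO".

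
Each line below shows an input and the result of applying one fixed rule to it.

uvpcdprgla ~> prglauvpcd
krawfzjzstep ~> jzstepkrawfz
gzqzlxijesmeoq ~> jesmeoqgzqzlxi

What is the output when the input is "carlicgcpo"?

cgcpocarli

The pattern: swap the front and back halves of the string.
Doing the same to "carlicgcpo": "cgcpocarli".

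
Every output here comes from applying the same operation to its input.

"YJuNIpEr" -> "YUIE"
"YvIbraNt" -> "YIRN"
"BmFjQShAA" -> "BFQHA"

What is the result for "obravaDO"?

Each output is the input with this applied: keep every other character starting from the first (positions 1st, 3rd, 5th, ...), then convert every letter to uppercase.
On "obravaDO" that produces "ORVD".

ORVD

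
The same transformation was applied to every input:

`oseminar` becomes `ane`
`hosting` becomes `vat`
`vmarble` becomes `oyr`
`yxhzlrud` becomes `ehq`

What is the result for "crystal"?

gny

The pattern: shift every letter 13 places forward in the alphabet (wrapping around) — i.e. ROT13, then keep only the last 3 characters.
On "crystal": the first step gives "pelfgny", and the second then gives "gny".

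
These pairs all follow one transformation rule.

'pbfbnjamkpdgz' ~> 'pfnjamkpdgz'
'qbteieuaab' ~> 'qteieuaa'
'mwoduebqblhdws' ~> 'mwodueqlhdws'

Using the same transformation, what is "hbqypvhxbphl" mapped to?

Rule — remove every "b".
On "hbqypvhxbphl" that produces "hqypvhxphl".

hqypvhxphl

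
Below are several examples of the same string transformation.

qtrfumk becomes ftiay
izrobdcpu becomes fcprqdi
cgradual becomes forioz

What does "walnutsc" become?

zbihgq

The transformation: delete the first 2 characters, then shift every letter 12 places backward in the alphabet (wrapping around).
For "walnutsc", step one produces "lnutsc"; step two turns that into "zbihgq".
(Check on "qtrfumk": → "rfumk" → "ftiay" ✓)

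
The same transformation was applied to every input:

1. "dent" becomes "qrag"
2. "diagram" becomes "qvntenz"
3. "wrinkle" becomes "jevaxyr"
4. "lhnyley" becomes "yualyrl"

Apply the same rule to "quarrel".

dhneery

Each output is the input with this applied: shift every letter 13 places forward in the alphabet (wrapping around) — i.e. ROT13.
Applying that to "quarrel" gives "dhneery".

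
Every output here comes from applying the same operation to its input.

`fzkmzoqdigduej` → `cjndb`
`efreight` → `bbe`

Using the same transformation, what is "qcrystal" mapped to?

The transformation: keep one character in every 3, starting at position 1 (positions 1st, 4th, 7th, ...), then shift every letter 3 places backward in the alphabet (wrapping around).
Working it through for "qcrystal": intermediate "qya", final "nvx".

nvx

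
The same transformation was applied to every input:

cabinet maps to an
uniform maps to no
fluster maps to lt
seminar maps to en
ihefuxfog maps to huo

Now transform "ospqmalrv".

smr

Each output is the input with this applied: keep one character in every 3, starting at position 2 (positions 2nd, 5th, 8th, ...).
"ospqmalrv" → "smr".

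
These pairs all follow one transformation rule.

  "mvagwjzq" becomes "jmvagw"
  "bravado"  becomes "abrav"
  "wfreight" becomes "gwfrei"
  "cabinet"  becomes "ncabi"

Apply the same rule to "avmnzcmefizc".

The transformation: delete the last 2 characters, then move the last character to the front.
"avmnzcmefizc" → "avmnzcmefi" → "iavmnzcmef".

iavmnzcmef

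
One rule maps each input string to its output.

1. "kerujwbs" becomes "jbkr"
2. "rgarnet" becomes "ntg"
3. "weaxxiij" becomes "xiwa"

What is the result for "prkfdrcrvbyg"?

Rule — move the first 3 characters to the end (rotate left by 3), then keep every other character starting from the second (positions 2nd, 4th, 6th, ...).
So "prkfdrcrvbyg" becomes "dcvypk".
(Check on "kerujwbs": → "ujwbsker" → "jbkr" ✓)

dcvypk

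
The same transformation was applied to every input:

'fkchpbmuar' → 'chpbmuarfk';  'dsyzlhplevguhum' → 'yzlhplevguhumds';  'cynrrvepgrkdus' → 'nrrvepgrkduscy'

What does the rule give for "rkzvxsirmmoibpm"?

zvxsirmmoibpmrk

The rule is to move the first 2 characters to the end (rotate left by 2).
So "rkzvxsirmmoibpm" becomes "zvxsirmmoibpmrk".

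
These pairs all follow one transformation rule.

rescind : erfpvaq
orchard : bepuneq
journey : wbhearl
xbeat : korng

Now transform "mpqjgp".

What's happening: shift every letter 13 places forward in the alphabet (wrapping around) — i.e. ROT13.
So "mpqjgp" becomes "zcdwtc".

zcdwtc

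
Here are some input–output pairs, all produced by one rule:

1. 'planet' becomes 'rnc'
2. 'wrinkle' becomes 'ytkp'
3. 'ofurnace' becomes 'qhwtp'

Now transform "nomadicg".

pqocf

Rule — delete the last 3 characters, then shift every letter 2 places forward in the alphabet (wrapping around).
For "nomadicg", step one produces "nomad"; step two turns that into "pqocf".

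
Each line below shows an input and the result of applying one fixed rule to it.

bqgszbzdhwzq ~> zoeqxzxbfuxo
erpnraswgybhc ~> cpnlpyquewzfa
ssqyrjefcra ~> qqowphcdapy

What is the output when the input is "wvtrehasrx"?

Rule — shift every letter 2 places backward in the alphabet (wrapping around).
So "wvtrehasrx" becomes "utrpcfyqpv".

utrpcfyqpv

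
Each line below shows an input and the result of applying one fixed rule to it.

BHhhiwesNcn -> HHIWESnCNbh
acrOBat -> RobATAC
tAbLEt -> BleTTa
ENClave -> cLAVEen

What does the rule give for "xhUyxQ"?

In each case the input is transformed by: flip the case of every letter, then move the first 2 characters to the end (rotate left by 2).
For "xhUyxQ" the result is "uYXqXH".

uYXqXH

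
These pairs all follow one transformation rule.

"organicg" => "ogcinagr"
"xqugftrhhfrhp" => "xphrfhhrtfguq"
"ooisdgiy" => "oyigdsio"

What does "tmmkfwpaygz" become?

In each case the input is transformed by: reverse the string, then move the last character to the front.
"tmmkfwpaygz" → "tzgyapwfkmm".

tzgyapwfkmm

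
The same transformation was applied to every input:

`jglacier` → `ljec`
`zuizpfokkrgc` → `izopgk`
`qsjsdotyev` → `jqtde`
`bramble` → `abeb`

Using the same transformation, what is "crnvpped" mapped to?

ncep

The rule is to keep every other character starting from the first (positions 1st, 3rd, 5th, ...), then swap each adjacent pair of characters (1↔2, 3↔4, ...).
For "crnvpped", step one produces "cnpe"; step two turns that into "ncep".
(Check on "zuizpfokkrgc": → "zipokg" → "izopgk" ✓)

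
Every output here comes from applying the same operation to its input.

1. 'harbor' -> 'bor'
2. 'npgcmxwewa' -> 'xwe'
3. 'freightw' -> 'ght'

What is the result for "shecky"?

In each case the input is transformed by: swap the front and back halves of the string, then keep only the first 3 characters.
On "shecky": the first step gives "ckyshe", and the second then gives "cky".

cky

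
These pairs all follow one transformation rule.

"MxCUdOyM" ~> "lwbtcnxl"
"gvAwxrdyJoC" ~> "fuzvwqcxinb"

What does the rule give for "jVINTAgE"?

iuhmszfd

Looking at the pairs, the operation is to shift every letter 1 place backward in the alphabet (wrapping around), then convert every letter to lowercase.
Starting from "jVINTAgE": after the first operation, "iUHMSZfD"; after the second, "iuhmszfd".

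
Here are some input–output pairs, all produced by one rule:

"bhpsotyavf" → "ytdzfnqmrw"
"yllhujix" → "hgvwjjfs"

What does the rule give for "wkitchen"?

fcluigra

Rule — move the last 3 characters to the front (rotate right by 3), then shift every letter 2 places backward in the alphabet (wrapping around).
On "wkitchen": the first step gives "henwkitc", and the second then gives "fcluigra".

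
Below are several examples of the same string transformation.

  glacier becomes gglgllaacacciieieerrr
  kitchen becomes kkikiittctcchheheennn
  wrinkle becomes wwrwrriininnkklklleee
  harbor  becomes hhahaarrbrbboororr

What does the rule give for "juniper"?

What's happening: repeat every character 3 times, then swap each adjacent pair of characters (1↔2, 3↔4, ...).
So "juniper" becomes "jjujuunniniippepeerrr".

jjujuunniniippepeerrr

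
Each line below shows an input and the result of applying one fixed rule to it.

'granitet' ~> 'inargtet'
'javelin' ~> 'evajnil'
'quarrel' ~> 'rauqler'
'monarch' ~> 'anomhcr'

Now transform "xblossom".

solbxmos

The pattern: reverse the string, then move the first 3 characters to the end (rotate left by 3).
On "xblossom": the first step gives "mossolbx", and the second then gives "solbxmos".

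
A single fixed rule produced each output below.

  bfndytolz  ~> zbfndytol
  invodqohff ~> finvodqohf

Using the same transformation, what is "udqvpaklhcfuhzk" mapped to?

Each output is the input with this applied: move the last character to the front.
Applying that to "udqvpaklhcfuhzk" gives "kudqvpaklhcfuhz".

kudqvpaklhcfuhz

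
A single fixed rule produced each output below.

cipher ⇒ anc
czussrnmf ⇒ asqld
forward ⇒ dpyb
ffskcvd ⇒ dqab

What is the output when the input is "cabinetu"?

Looking at the pairs, the operation is to keep every other character starting from the first (positions 1st, 3rd, 5th, ...), then shift every letter 2 places backward in the alphabet (wrapping around).
"cabinetu" → "cbnt" → "azlr".

azlr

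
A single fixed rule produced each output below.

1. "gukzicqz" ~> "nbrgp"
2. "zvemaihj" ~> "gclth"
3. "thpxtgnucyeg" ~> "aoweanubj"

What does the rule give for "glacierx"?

Looking at the pairs, the operation is to shift every letter 7 places forward in the alphabet (wrapping around), then delete the last 3 characters.
For "glacierx", step one produces "nshjplye"; step two turns that into "nshjp".

nshjp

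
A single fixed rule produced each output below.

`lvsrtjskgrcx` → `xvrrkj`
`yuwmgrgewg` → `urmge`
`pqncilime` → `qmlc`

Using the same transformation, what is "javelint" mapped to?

Looking at the pairs, the operation is to keep every other character starting from the second (positions 2nd, 4th, 6th, ...), then sort the characters into reverse alphabetical order.
Starting from "javelint": after the first operation, "aeit"; after the second, "tiea".
(Check on "pqncilime": → "qclm" → "qmlc" ✓)

tiea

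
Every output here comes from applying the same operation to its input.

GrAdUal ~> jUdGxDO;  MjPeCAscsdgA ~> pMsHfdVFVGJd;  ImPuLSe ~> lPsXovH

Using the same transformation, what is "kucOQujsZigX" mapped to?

The rule is to flip the case of every letter, then shift every letter 3 places forward in the alphabet (wrapping around).
For "kucOQujsZigX" the result is "NXFrtXMVcLJa".

NXFrtXMVcLJa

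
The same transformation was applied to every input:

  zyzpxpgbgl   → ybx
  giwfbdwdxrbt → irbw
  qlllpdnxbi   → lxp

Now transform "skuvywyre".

kyy

The pattern: take characters alternately from the front and the back (1st, last, 2nd, 2nd-last, ...), then keep one character in every 3, starting at position 3 (positions 3rd, 6th, 9th, ...).
For "skuvywyre", step one produces "sekruyvwy"; step two turns that into "kyy".
(Check on "giwfbdwdxrbt": → "gtibwrfxbddw" → "irbw" ✓)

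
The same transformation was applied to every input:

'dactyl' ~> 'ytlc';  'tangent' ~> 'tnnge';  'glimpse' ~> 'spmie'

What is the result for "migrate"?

The pattern: delete the first 2 characters, then sort the characters into reverse alphabetical order.
For "migrate", step one produces "grate"; step two turns that into "trgea".

trgea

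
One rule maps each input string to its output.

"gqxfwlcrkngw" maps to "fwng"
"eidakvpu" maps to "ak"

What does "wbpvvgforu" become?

The transformation: swap each adjacent pair of characters (1↔2, 3↔4, ...), then keep one character in every 3, starting at position 3 (positions 3rd, 6th, 9th, ...).
Working it through for "wbpvvgforu": intermediate "bwvpgvofur", final "vvu".
(Check on "eidakvpu": → "ieadvkup" → "ak" ✓)

vvu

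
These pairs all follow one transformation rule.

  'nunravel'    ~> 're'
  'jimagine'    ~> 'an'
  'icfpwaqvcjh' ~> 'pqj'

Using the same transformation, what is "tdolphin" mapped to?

The pattern: delete the first character, then keep one character in every 3, starting at position 3 (positions 3rd, 6th, 9th, ...).
For "tdolphin", step one produces "dolphin"; step two turns that into "li".

li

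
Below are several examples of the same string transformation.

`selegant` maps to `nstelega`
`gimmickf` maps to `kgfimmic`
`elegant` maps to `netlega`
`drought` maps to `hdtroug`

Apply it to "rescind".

nrdesci

Each output is the input with this applied: swap the first and last characters, then move the last 2 characters to the front (rotate right by 2).
For "rescind", step one produces "descinr"; step two turns that into "nrdesci".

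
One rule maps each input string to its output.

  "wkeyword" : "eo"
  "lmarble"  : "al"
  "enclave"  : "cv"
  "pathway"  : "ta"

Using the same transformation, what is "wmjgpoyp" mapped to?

The pattern: keep one character in every 3, starting at position 3 (positions 3rd, 6th, 9th, ...).
Doing the same to "wmjgpoyp": "jo".

jo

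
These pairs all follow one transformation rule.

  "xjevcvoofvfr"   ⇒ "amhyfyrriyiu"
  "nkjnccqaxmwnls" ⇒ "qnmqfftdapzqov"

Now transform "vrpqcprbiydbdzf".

Rule — shift every letter 3 places forward in the alphabet (wrapping around).
"vrpqcprbiydbdzf" → "yustfsuelbgegci".

yustfsuelbgegci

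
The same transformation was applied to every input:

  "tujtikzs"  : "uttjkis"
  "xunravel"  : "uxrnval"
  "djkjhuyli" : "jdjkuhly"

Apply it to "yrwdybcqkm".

rydwbyqcm

Rule — swap each adjacent pair of characters (1↔2, 3↔4, ...), then delete the last character.
On "yrwdybcqkm": the first step gives "rydwbyqcmk", and the second then gives "rydwbyqcm".
(Check on "xunravel": → "uxrnvale" → "uxrnval" ✓)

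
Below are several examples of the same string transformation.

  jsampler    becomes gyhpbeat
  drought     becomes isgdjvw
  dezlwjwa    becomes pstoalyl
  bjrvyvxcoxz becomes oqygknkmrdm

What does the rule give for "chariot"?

In each case the input is transformed by: shift every letter 11 places backward in the alphabet (wrapping around), then move the last character to the front.
Starting from "chariot": after the first operation, "rwpgxdi"; after the second, "irwpgxd".

irwpgxd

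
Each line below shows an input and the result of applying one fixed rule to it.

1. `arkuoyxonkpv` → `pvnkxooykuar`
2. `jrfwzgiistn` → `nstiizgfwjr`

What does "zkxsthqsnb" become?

In each case the input is transformed by: swap each adjacent pair of characters (1↔2, 3↔4, ...), then reverse the string.
"zkxsthqsnb" → "kzsxhtsqbn" → "nbqsthxszk".
(Check on "arkuoyxonkpv": → "raukyooxknvp" → "pvnkxooykuar" ✓)

nbqsthxszk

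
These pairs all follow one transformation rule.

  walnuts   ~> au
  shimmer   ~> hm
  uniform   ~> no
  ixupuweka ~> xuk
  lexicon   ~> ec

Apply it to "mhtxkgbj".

What's happening: keep one character in every 3, starting at position 2 (positions 2nd, 5th, 8th, ...).
For "mhtxkgbj" the result is "hkj".

hkj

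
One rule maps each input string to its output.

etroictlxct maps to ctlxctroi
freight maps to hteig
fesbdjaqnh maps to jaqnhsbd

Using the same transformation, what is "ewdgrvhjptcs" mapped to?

The transformation: delete the first 2 characters, then move the first 3 characters to the end (rotate left by 3).
"ewdgrvhjptcs" → "vhjptcsdgr".

vhjptcsdgr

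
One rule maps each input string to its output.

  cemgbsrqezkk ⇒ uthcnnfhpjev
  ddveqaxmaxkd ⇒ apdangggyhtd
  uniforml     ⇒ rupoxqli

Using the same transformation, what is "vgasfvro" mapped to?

iyuryjdv

What's happening: swap the front and back halves of the string, then shift every letter 3 places forward in the alphabet (wrapping around).
On "vgasfvro" that produces "iyuryjdv".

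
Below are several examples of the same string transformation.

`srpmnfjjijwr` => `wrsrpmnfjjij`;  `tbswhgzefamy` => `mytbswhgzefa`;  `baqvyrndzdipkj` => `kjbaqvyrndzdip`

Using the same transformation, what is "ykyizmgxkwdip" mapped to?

What's happening: move the last 2 characters to the front (rotate right by 2).
Applying that to "ykyizmgxkwdip" gives "ipykyizmgxkwd".

ipykyizmgxkwd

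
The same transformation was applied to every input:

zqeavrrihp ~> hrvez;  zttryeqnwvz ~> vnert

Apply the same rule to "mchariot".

Rule — reverse the string, then keep every other character starting from the second (positions 2nd, 4th, 6th, ...).
"mchariot" → "orhm".

orhm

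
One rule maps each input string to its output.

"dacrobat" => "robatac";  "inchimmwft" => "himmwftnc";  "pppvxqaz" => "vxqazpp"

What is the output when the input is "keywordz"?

Each output is the input with this applied: delete the first character, then move the first 2 characters to the end (rotate left by 2).
For "keywordz", step one produces "eywordz"; step two turns that into "wordzey".

wordzey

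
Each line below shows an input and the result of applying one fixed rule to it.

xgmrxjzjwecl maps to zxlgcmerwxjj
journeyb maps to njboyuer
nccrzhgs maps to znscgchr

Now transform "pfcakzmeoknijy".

Looking at the pairs, the operation is to take characters alternately from the front and the back (1st, last, 2nd, 2nd-last, ...), then move the last character to the front.
Applying both steps to "pfcakzmeoknijy": "pyfjciankkzome", then "epyfjciankkzom".

epyfjciankkzom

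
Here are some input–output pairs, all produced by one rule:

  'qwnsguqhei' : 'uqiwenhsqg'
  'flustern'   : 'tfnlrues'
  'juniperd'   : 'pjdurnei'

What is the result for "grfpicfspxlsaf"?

sgfrafsplixcpf

What's happening: take characters alternately from the front and the back (1st, last, 2nd, 2nd-last, ...), then move the last character to the front.
For "grfpicfspxlsaf", step one produces "gfrafsplixcpfs"; step two turns that into "sgfrafsplixcpf".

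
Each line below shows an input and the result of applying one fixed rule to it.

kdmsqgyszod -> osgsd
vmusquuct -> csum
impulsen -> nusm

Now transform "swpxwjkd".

dxjw

Rule — keep every other character starting from the second (positions 2nd, 4th, 6th, ...), then swap the first and last characters.
On "swpxwjkd" that produces "dxjw".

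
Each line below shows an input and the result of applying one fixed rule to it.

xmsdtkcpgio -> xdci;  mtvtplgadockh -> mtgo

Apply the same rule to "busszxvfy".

The transformation: delete the last character, then keep one character in every 3, starting at position 1 (positions 1st, 4th, 7th, ...).
Working it through for "busszxvfy": intermediate "busszxvf", final "bsv".

bsv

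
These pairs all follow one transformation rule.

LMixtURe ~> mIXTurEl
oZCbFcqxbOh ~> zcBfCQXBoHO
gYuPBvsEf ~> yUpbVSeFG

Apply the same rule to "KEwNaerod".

eWnAERODk

Rule — move the first character to the end, then flip the case of every letter.
For "KEwNaerod" the result is "eWnAERODk".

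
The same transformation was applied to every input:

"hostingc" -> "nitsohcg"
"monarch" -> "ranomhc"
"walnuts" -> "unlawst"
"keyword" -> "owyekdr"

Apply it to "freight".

What's happening: move the last 2 characters to the front (rotate right by 2), then reverse the string.
Working it through for "freight": intermediate "htfreig", final "gierfth".

gierfth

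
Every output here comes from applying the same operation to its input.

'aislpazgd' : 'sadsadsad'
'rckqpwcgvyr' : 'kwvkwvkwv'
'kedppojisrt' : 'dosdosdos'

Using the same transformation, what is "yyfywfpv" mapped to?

In each case the input is transformed by: keep one character in every 3, starting at position 3 (positions 3rd, 6th, 9th, ...), then write the whole string 3 times in a row.
For "yyfywfpv", step one produces "ff"; step two turns that into "ffffff".

ffffff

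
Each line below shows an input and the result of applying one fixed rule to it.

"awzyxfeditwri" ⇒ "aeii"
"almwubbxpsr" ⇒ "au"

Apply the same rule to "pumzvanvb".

Looking at the pairs, the operation is to keep only the vowels.
So "pumzvanvb" becomes "ua".

ua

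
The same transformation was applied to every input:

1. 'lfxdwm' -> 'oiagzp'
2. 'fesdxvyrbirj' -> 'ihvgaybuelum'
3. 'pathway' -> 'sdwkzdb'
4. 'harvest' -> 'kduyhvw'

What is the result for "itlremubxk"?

lwouhpxean

In each case the input is transformed by: shift every letter 3 places forward in the alphabet (wrapping around).
"itlremubxk" → "lwouhpxean".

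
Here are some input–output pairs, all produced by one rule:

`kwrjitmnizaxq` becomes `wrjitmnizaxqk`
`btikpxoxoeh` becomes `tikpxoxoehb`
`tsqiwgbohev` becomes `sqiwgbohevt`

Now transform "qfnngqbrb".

What's happening: move the first character to the end.
For "qfnngqbrb" the result is "fnngqbrbq".

fnngqbrbq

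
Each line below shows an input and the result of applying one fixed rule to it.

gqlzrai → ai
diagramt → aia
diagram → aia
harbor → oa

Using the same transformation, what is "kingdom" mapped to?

oi

What's happening: move the first 3 characters to the end (rotate left by 3), then keep only the vowels.
Starting from "kingdom": after the first operation, "gdomkin"; after the second, "oi".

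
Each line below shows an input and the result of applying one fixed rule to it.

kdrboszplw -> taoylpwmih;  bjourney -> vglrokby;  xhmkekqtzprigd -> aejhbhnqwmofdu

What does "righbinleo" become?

The pattern: shift every letter 3 places backward in the alphabet (wrapping around), then swap the first and last characters.
For "righbinleo", step one produces "ofdeyfkibl"; step two turns that into "lfdeyfkibo".

lfdeyfkibo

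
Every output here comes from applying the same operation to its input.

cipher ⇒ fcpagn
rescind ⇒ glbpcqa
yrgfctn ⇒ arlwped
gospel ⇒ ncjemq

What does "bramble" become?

zjczpyk

Each output is the input with this applied: move the last 3 characters to the front (rotate right by 3), then shift every letter 2 places backward in the alphabet (wrapping around).
Applying that to "bramble" gives "zjczpyk".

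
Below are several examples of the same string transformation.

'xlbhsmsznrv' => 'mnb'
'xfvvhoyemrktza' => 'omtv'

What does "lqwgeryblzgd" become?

Looking at the pairs, the operation is to keep one character in every 3, starting at position 3 (positions 3rd, 6th, 9th, ...), then move the first character to the end.
Working it through for "lqwgeryblzgd": intermediate "wrld", final "rldw".

rldw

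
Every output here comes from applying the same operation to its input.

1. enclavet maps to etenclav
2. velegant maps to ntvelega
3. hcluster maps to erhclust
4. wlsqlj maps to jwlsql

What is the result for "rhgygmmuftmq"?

The pattern: move the first 2 characters to the end (rotate left by 2), then swap the front and back halves of the string.
Working it through for "rhgygmmuftmq": intermediate "gygmmuftmqrh", final "ftmqrhgygmmu".
(Check on "wlsqlj": → "sqljwl" → "jwlsql" ✓)

ftmqrhgygmmu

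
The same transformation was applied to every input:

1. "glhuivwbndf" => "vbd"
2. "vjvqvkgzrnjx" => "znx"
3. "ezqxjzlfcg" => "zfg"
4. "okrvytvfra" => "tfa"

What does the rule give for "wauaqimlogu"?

What's happening: keep every other character starting from the second (positions 2nd, 4th, 6th, ...), then keep only the last 3 characters.
Applying both steps to "wauaqimlogu": "aailg", then "ilg".

ilg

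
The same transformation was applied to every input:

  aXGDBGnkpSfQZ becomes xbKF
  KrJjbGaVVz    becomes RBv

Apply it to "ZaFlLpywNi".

AlW

Each output is the input with this applied: flip the case of every letter, then keep one character in every 3, starting at position 2 (positions 2nd, 5th, 8th, ...).
Starting from "ZaFlLpywNi": after the first operation, "zAfLlPYWnI"; after the second, "AlW".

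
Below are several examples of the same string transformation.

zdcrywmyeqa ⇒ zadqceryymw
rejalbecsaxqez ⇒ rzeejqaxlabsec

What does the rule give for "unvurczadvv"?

uvnvvduarzc

The pattern: take characters alternately from the front and the back (1st, last, 2nd, 2nd-last, ...).
On "unvurczadvv" that produces "uvnvvduarzc".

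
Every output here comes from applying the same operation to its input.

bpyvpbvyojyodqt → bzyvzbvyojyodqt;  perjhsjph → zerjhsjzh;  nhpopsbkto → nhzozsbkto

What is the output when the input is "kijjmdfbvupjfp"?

The rule is to replace every "p" with "z".
Doing the same to "kijjmdfbvupjfp": "kijjmdfbvuzjfz".

kijjmdfbvuzjfz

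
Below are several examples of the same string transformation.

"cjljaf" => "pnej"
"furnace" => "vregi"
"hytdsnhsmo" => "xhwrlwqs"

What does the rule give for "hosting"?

The transformation: delete the first 2 characters, then shift every letter 4 places forward in the alphabet (wrapping around).
Starting from "hosting": after the first operation, "sting"; after the second, "wxmrk".

wxmrk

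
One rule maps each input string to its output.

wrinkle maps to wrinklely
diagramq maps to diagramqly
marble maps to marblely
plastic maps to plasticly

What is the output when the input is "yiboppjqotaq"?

Looking at the pairs, the operation is to append "ly".
For "yiboppjqotaq" the result is "yiboppjqotaqly".

yiboppjqotaqly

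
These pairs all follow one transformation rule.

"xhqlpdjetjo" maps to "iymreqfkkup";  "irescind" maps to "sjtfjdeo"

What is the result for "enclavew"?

The rule is to shift every letter 1 place forward in the alphabet (wrapping around), then swap each adjacent pair of characters (1↔2, 3↔4, ...).
Applying that to "enclavew" gives "ofmdwbxf".

ofmdwbxf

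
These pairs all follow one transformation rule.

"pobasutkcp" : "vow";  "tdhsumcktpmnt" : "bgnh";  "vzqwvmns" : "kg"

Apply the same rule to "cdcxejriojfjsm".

The transformation: keep one character in every 3, starting at position 3 (positions 3rd, 6th, 9th, ...), then shift every letter 6 places backward in the alphabet (wrapping around).
Applying that to "cdcxejriojfjsm" gives "wdid".

wdid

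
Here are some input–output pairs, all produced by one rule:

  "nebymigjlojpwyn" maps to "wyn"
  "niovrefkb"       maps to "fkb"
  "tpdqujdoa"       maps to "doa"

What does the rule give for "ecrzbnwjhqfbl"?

The transformation: keep only the last 3 characters.
Applying that to "ecrzbnwjhqfbl" gives "fbl".

fbl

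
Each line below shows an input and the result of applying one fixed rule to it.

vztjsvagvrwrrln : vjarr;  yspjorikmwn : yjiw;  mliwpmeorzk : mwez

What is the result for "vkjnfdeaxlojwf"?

vnelw

What's happening: keep one character in every 3, starting at position 1 (positions 1st, 4th, 7th, ...).
On "vkjnfdeaxlojwf" that produces "vnelw".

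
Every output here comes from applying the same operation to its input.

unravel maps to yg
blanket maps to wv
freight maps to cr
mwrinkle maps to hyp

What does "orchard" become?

cl

The pattern: keep one character in every 3, starting at position 2 (positions 2nd, 5th, 8th, ...), then shift every letter 11 places forward in the alphabet (wrapping around).
For "orchard", step one produces "ra"; step two turns that into "cl".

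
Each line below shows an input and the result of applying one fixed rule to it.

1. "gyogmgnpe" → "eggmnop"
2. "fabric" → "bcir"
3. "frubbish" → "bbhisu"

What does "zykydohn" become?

The rule is to delete the first 2 characters, then sort the characters into alphabetical order.
Applying that to "zykydohn" gives "dhknoy".

dhknoy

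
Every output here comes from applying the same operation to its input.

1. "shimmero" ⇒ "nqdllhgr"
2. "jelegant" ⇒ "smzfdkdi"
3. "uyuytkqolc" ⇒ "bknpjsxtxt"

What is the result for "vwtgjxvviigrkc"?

bjqfhhuuwifsvu

Rule — reverse the string, then shift every letter 1 place backward in the alphabet (wrapping around).
On "vwtgjxvviigrkc" that produces "bjqfhhuuwifsvu".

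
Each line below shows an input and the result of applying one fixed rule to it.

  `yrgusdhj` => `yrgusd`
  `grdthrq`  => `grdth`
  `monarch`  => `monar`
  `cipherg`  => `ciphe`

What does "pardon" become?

The rule is to delete the last 2 characters.
Doing the same to "pardon": "pard".

pard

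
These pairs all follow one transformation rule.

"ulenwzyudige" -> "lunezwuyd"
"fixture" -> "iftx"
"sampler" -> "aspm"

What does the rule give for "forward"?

ofwr

What's happening: delete the last 3 characters, then swap each adjacent pair of characters (1↔2, 3↔4, ...).
So "forward" becomes "ofwr".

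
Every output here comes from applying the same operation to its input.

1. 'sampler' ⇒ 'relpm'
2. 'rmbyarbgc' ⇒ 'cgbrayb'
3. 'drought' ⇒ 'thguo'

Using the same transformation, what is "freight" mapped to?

thgie

Looking at the pairs, the operation is to reverse the string, then delete the last 2 characters.
Working it through for "freight": intermediate "thgierf", final "thgie".
(Check on "sampler": → "relpmas" → "relpm" ✓)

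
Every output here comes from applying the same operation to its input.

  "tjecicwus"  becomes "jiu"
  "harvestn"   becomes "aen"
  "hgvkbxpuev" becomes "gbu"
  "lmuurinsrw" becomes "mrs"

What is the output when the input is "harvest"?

The transformation: keep one character in every 3, starting at position 2 (positions 2nd, 5th, 8th, ...).
"harvest" → "ae".

ae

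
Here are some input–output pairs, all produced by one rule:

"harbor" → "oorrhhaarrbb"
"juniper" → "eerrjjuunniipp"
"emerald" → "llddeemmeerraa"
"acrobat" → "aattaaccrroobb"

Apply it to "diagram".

Rule — move the last 2 characters to the front (rotate right by 2), then double every character.
Starting from "diagram": after the first operation, "amdiagr"; after the second, "aammddiiaaggrr".

aammddiiaaggrr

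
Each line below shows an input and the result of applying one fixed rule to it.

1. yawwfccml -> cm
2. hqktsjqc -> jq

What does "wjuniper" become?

pe

Rule — move the last 3 characters to the front (rotate right by 3), then keep only the first 2 characters.
Applying that to "wjuniper" gives "pe".
(Check on "hqktsjqc": → "jqchqkts" → "jq" ✓)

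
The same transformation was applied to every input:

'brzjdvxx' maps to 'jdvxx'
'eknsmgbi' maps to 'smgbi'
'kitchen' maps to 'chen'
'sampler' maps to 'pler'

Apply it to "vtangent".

Rule — delete the first 3 characters.
So "vtangent" becomes "ngent".

ngent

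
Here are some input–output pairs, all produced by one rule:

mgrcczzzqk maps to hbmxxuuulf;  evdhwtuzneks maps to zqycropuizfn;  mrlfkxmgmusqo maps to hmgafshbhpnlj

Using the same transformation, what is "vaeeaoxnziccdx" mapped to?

Rule — shift every letter 5 places backward in the alphabet (wrapping around).
"vaeeaoxnziccdx" → "qvzzvjsiudxxys".

qvzzvjsiudxxys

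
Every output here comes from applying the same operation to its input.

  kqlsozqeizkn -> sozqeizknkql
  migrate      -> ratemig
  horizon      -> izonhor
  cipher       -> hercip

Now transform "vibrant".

Looking at the pairs, the operation is to move the first 3 characters to the end (rotate left by 3).
On "vibrant" that produces "rantvib".

rantvib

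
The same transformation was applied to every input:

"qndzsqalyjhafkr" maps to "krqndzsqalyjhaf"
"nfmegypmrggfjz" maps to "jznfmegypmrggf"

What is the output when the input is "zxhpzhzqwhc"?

hczxhpzhzqw

Rule — move the last 2 characters to the front (rotate right by 2).
"zxhpzhzqwhc" → "hczxhpzhzqw".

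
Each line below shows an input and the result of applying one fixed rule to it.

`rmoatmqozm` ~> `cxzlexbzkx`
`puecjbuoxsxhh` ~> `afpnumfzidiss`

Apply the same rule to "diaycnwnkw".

otljnyhyvh

Rule — shift every letter 11 places forward in the alphabet (wrapping around).
So "diaycnwnkw" becomes "otljnyhyvh".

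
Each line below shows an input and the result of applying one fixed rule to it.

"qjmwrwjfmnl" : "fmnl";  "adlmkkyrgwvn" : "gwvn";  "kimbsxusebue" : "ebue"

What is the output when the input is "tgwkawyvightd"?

Rule — keep only the last 4 characters.
"tgwkawyvightd" → "ghtd".

ghtd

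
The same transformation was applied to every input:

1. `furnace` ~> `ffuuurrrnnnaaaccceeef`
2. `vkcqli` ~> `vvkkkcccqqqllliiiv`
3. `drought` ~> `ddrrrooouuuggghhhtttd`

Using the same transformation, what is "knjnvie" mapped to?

In each case the input is transformed by: repeat every character 3 times, then move the first character to the end.
For "knjnvie", step one produces "kkknnnjjjnnnvvviiieee"; step two turns that into "kknnnjjjnnnvvviiieeek".

kknnnjjjnnnvvviiieeek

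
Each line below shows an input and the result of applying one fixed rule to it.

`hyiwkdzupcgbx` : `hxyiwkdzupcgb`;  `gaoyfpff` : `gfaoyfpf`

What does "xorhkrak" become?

xkorhkra

Each output is the input with this applied: swap the first and last characters, then move the last character to the front.
For "xorhkrak", step one produces "korhkrax"; step two turns that into "xkorhkra".
(Check on "gaoyfpff": → "faoyfpfg" → "gfaoyfpf" ✓)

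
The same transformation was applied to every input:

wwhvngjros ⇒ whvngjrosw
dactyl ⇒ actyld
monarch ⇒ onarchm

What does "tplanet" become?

In each case the input is transformed by: move the first character to the end.
So "tplanet" becomes "planett".

planett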